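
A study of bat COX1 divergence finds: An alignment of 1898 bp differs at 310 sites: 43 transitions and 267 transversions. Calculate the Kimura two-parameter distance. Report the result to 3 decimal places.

0.185

P = 43/1898 ≈ 0.022655 and Q = 267/1898 ≈ 0.140674.
Under the Kimura two-parameter model, d = −½ ln(1 − 2P − Q) − ¼ ln(1 − 2Q).
1 − 2P − Q = 0.814016, giving −½ ln(0.814016) = 0.102888.
1 − 2Q = 0.718652, giving −¼ ln(0.718652) = 0.082595.
d = 0.102888 + 0.082595 = 0.185483.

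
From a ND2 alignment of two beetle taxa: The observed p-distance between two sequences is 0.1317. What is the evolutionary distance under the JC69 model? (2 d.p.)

d = −(3/4) ln(1 − 4p/3) = −0.75 ln(1 − 0.1756) = −0.75 ln(0.8244)
  = −0.75 × (-0.193099) = 0.144824 substitutions/site.

0.14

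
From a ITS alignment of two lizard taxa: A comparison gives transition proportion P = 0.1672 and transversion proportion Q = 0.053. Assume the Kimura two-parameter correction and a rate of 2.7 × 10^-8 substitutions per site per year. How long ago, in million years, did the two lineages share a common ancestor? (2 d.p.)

5.06

Under the Kimura two-parameter model, d = −½ ln(1 − 2P − Q) − ¼ ln(1 − 2Q).
1 − 2P − Q = 0.6126, giving −½ ln(0.6126) = 0.245022.
1 − 2Q = 0.894, giving −¼ ln(0.894) = 0.028012.
d = 0.245022 + 0.028012 = 0.273034.
Under a molecular clock d = 2μt, so t = d/(2μ) = 0.273034 / (2 × 2.7 × 10^-8) = 5.06 million years.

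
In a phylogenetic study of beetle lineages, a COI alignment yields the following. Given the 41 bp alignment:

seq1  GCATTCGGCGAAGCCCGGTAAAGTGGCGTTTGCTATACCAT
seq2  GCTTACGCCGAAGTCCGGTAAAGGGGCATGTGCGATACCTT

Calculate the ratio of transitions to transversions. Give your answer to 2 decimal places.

Transitions are A↔G and C↔T; transversions are all other mismatches.
Transitions: 2. Transversions: 7.
R = 2/7 = 0.285714… ≈ 0.29 (to 2 d.p.).

0.29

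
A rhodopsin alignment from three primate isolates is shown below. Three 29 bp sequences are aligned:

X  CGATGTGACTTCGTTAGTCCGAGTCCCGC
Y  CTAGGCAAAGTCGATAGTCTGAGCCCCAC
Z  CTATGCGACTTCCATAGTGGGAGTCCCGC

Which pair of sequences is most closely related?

X and Z

X–Y: 10/29 differ, p = 0.345, d = 0.462.
X–Z: 6/29 differ, p = 0.207, d = 0.242.
Y–Z: 9/29 differ, p = 0.310, d = 0.401.
The smallest distance is between X and Z.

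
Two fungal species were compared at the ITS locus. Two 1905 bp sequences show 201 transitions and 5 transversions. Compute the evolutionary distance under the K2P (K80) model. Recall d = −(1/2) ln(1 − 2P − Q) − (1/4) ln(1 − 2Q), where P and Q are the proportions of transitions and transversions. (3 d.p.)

P = 201/1905 ≈ 0.105512 and Q = 5/1905 ≈ 0.002625.
Under the Kimura two-parameter model, d = −½ ln(1 − 2P − Q) − ¼ ln(1 − 2Q).
1 − 2P − Q = 0.786351, giving −½ ln(0.786351) = 0.120176.
1 − 2Q = 0.99475, giving −¼ ln(0.99475) = 0.001316.
d = 0.120176 + 0.001316 = 0.121492.

0.121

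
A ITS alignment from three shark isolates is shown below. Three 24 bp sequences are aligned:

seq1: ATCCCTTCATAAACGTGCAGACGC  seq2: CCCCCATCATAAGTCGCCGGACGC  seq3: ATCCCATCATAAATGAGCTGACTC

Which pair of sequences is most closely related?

seq1–seq2: 9/24 differ, p = 0.375, d = 0.520.
seq1–seq3: 5/24 differ, p = 0.208, d = 0.244.
seq2–seq3: 8/24 differ, p = 0.333, d = 0.441.
The smallest distance is between seq1 and seq3.

seq1 and seq3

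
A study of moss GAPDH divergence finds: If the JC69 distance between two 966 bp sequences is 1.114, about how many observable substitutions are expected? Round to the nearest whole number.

560

Invert JC69: p = (3/4)(1 − e^(−4d/3)) = 0.75 × (1 − e^(-1.485333)) = 0.75 × (1 − 0.226427) = 0.580180.
Expected differing sites = pL ≈ 0.580180 × 966 = 560.45388 ≈ 560.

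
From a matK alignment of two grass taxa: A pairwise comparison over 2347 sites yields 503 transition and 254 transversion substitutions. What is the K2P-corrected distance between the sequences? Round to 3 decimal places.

P = 503/2347 ≈ 0.214316 and Q = 254/2347 ≈ 0.108223.
Under the Kimura two-parameter model, d = −½ ln(1 − 2P − Q) − ¼ ln(1 − 2Q).
1 − 2P − Q = 0.463145, giving −½ ln(0.463145) = 0.384858.
1 − 2Q = 0.783554, giving −¼ ln(0.783554) = 0.060979.
d = 0.384858 + 0.060979 = 0.445837.

0.446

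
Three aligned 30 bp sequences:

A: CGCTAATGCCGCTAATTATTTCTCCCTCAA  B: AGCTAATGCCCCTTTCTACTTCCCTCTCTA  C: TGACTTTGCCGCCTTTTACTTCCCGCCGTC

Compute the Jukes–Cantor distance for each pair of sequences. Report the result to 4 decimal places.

d(A,B) = 0.3831, d(A,C) = 0.8240, d(B,C) = 0.5716

A–B: 9/30 sites differ → p = 0.3, d = −0.75 ln(1 − 0.4) = 0.383119 ≈ 0.3831.
A–C: 15/30 sites differ → p = 0.5, d = −0.75 ln(1 − 0.666667) = 0.823960 ≈ 0.8240.
B–C: 12/30 sites differ → p = 0.4, d = −0.75 ln(1 − 0.533333) = 0.571605 ≈ 0.5716.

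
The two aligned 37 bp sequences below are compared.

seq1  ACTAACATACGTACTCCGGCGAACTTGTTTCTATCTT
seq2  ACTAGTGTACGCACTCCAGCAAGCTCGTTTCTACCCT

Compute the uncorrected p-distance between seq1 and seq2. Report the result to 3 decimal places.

The sequences differ at 10 of 37 positions (sites 5, 6, 7, 12, 18, 21, 23, 26, 34, 36).
p = 10/37 = 0.270270… ≈ 0.270 (to 3 d.p.).

0.270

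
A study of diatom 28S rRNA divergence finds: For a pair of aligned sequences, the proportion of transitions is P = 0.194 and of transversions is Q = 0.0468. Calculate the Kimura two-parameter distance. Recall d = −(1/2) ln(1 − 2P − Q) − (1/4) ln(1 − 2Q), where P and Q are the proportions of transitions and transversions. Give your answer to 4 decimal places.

0.3099

Under the Kimura two-parameter model, d = −½ ln(1 − 2P − Q) − ¼ ln(1 − 2Q).
1 − 2P − Q = 0.5652, giving −½ ln(0.5652) = 0.285288.
1 − 2Q = 0.9064, giving −¼ ln(0.9064) = 0.024569.
d = 0.285288 + 0.024569 = 0.309857.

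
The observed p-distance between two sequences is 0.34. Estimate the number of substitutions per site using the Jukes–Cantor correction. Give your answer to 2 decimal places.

d = −(3/4) ln(1 − 4p/3) = −0.75 ln(1 − 0.453333) = −0.75 ln(0.546667)
  = −0.75 × (-0.603915) = 0.452936 substitutions/site.

0.45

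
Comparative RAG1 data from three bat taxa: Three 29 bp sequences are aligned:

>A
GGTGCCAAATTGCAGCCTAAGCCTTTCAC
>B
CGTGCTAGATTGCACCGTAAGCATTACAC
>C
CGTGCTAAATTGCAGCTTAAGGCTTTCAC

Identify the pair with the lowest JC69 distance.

A–B: 7/29 differ, p = 0.241, d = 0.291.
A–C: 4/29 differ, p = 0.138, d = 0.152.
B–C: 6/29 differ, p = 0.207, d = 0.242.
The smallest distance is between A and C.

A and C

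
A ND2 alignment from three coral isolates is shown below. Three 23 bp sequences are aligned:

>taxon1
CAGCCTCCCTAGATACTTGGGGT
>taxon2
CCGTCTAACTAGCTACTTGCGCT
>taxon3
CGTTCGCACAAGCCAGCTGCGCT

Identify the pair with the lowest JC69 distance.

taxon1 and taxon2

taxon1–taxon2: 7/23 differ, p = 0.304, d = 0.390.
taxon1–taxon3: 12/23 differ, p = 0.522, d = 0.892.
taxon2–taxon3: 8/23 differ, p = 0.348, d = 0.467.
The smallest distance is between taxon1 and taxon2.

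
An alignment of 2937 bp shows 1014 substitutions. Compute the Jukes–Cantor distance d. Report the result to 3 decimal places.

p = 1014/2937 ≈ 0.34525.
d = −(3/4) ln(1 − 4p/3) = −0.75 ln(1 − 0.460333) = −0.75 ln(0.539667)
  = −0.75 × (-0.616803) = 0.462602 substitutions/site.

0.463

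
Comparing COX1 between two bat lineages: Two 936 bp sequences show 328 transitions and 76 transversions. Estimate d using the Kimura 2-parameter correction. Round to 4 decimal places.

P = 328/936 ≈ 0.350427 and Q = 76/936 ≈ 0.081197.
Under the Kimura two-parameter model, d = −½ ln(1 − 2P − Q) − ¼ ln(1 − 2Q).
1 − 2P − Q = 0.217949, giving −½ ln(0.217949) = 0.761747.
1 − 2Q = 0.837606, giving −¼ ln(0.837606) = 0.044302.
d = 0.761747 + 0.044302 = 0.806049.

0.8060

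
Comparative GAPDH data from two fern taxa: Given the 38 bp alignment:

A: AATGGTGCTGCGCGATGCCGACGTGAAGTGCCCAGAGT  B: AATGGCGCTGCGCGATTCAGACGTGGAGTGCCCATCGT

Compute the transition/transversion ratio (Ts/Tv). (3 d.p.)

0.500

Transitions are A↔G and C↔T; transversions are all other mismatches.
Transitions: 2. Transversions: 4.
R = 2/4 = 0.500.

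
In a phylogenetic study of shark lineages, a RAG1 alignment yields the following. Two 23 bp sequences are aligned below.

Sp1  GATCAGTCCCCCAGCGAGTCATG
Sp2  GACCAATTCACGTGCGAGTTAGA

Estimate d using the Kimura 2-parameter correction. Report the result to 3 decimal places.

Of 23 sites, 5 differences are transitions and 4 are transversions, so P = 5/23 ≈ 0.217391 and Q = 4/23 ≈ 0.173913.
Under the Kimura two-parameter model, d = −½ ln(1 − 2P − Q) − ¼ ln(1 − 2Q).
1 − 2P − Q = 0.391305, giving −½ ln(0.391305) = 0.469134.
1 − 2Q = 0.652174, giving −¼ ln(0.652174) = 0.106861.
d = 0.469134 + 0.106861 = 0.575995.

0.576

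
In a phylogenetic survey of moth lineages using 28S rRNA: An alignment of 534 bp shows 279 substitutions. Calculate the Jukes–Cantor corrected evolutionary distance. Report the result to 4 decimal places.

p = 279/534 ≈ 0.522472.
d = −(3/4) ln(1 − 4p/3) = −0.75 ln(1 − 0.696629) = −0.75 ln(0.303371)
  = −0.75 × (-1.192799) = 0.894599 substitutions/site.

0.8946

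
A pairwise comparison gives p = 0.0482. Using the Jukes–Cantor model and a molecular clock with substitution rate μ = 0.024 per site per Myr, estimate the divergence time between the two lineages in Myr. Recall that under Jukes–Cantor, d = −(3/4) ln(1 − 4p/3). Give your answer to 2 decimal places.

d = −(3/4) ln(1 − 4p/3) = −0.75 ln(1 − 0.064267) = −0.75 ln(0.935733)
  = −0.75 × (-0.066425) = 0.049819 substitutions/site.
Under a molecular clock d = 2μt, so t = d/(2μ) = 0.049819 / (2 × 0.024) = 1.04 Myr.

1.04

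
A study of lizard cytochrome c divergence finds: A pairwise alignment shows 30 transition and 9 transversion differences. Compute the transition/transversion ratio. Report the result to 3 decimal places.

3.333

R = 30/9 = 3.333333… ≈ 3.333 (to 3 d.p.).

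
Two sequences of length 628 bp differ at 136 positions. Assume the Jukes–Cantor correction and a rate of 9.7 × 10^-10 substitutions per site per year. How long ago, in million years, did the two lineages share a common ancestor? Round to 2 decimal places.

p = 136/628 ≈ 0.216561.
d = −(3/4) ln(1 − 4p/3) = −0.75 ln(1 − 0.288748) = −0.75 ln(0.711252)
  = −0.75 × (-0.340728) = 0.255546 substitutions/site.
Under a molecular clock d = 2μt, so t = d/(2μ) = 0.255546 / (2 × 9.7 × 10^-10) = 131.72 million years.

131.72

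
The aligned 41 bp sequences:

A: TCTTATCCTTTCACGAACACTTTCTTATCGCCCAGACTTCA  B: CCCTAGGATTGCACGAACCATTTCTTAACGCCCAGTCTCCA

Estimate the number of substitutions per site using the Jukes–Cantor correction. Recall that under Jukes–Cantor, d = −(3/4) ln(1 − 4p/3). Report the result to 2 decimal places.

The sequences differ at 11 of 41 sites, so p = 11/41 ≈ 0.268293.
d = −(3/4) ln(1 − 4p/3) = −0.75 ln(1 − 0.357724) = −0.75 ln(0.642276)
  = −0.75 × (-0.442737) = 0.332053 substitutions/site.

0.33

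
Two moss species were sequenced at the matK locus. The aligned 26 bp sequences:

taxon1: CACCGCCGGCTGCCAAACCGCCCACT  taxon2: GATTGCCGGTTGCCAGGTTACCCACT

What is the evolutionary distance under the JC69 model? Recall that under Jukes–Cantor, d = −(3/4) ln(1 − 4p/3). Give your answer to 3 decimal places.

0.464

The sequences differ at 9 of 26 sites (1, 3, 4, 10, 16, 17, 18, 19, 20), so p = 9/26 ≈ 0.346154.
d = −(3/4) ln(1 − 4p/3) = −0.75 ln(1 − 0.461539) = −0.75 ln(0.538461)
  = −0.75 × (-0.619040) = 0.464280 substitutions/site.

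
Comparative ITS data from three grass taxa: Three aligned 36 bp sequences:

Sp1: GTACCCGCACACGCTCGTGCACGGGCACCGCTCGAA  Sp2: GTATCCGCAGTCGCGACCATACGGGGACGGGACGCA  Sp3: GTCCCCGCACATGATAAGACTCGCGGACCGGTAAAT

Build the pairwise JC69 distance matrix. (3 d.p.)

Sp1–Sp2: 14/36 sites differ → p ≈ 0.388889, d = −0.75 ln(1 − 0.518519) = 0.548166 ≈ 0.548.
Sp1–Sp3: 14/36 sites differ → p ≈ 0.388889, d = −0.75 ln(1 − 0.518519) = 0.548166 ≈ 0.548.
Sp2–Sp3: 18/36 sites differ → p = 0.5, d = −0.75 ln(1 − 0.666667) = 0.823960 ≈ 0.824.

d(Sp1,Sp2) = 0.548, d(Sp1,Sp3) = 0.548, d(Sp2,Sp3) = 0.824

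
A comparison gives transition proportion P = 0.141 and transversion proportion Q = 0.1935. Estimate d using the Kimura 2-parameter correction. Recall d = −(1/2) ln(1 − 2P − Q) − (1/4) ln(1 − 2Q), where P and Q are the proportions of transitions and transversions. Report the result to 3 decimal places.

0.445

Under the Kimura two-parameter model, d = −½ ln(1 − 2P − Q) − ¼ ln(1 − 2Q).
1 − 2P − Q = 0.5245, giving −½ ln(0.5245) = 0.322655.
1 − 2Q = 0.613, giving −¼ ln(0.613) = 0.122348.
d = 0.322655 + 0.122348 = 0.445003.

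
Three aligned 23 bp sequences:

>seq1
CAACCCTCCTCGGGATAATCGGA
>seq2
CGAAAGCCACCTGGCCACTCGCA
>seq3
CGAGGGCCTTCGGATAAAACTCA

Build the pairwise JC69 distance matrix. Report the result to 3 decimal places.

d(seq1,seq2) = 0.892, d(seq1,seq3) = 0.892, d(seq2,seq3) = 0.761

seq1–seq2: 12/23 sites differ → p ≈ 0.521739, d = −0.75 ln(1 − 0.695652) = 0.892188 ≈ 0.892.
seq1–seq3: 12/23 sites differ → p ≈ 0.521739, d = −0.75 ln(1 − 0.695652) = 0.892188 ≈ 0.892.
seq2–seq3: 11/23 sites differ → p ≈ 0.478261, d = −0.75 ln(1 − 0.637681) = 0.761423 ≈ 0.761.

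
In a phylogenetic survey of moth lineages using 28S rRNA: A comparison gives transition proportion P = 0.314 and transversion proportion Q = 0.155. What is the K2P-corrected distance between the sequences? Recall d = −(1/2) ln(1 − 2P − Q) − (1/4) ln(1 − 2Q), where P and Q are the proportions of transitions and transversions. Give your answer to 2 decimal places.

Under the Kimura two-parameter model, d = −½ ln(1 − 2P − Q) − ¼ ln(1 − 2Q).
1 − 2P − Q = 0.217, giving −½ ln(0.217) = 0.763929.
1 − 2Q = 0.69, giving −¼ ln(0.69) = 0.092766.
d = 0.763929 + 0.092766 = 0.856695.

0.86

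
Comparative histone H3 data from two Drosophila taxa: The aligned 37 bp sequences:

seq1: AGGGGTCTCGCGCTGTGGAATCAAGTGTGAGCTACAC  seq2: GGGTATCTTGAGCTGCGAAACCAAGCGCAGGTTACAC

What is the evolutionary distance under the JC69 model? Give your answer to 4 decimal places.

The sequences differ at 13 of 37 sites, so p = 13/37 ≈ 0.351351.
d = −(3/4) ln(1 − 4p/3) = −0.75 ln(1 − 0.468468) = −0.75 ln(0.531532)
  = −0.75 × (-0.631992) = 0.473994 substitutions/site.

0.4740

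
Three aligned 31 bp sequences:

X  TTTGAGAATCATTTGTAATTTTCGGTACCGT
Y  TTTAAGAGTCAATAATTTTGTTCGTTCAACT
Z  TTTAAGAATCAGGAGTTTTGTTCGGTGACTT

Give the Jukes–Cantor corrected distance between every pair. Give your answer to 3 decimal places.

X–Y: 13/31 sites differ → p ≈ 0.419355, d = −0.75 ln(1 − 0.55914) = 0.614271 ≈ 0.614.
X–Z: 10/31 sites differ → p ≈ 0.322581, d = −0.75 ln(1 − 0.430108) = 0.421731 ≈ 0.422.
Y–Z: 8/31 sites differ → p ≈ 0.258065, d = −0.75 ln(1 − 0.344087) = 0.316295 ≈ 0.316.

d(X,Y) = 0.614, d(X,Z) = 0.422, d(Y,Z) = 0.316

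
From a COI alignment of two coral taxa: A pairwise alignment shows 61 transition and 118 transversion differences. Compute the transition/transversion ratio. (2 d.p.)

0.52

R = 61/118 = 0.516949… ≈ 0.52 (to 2 d.p.).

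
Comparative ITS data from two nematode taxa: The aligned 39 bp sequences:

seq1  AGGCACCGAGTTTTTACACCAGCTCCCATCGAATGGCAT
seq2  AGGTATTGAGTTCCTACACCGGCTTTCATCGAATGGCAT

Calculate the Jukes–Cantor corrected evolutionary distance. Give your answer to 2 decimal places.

0.24

The sequences differ at 8 of 39 sites (4, 6, 7, 13, 14, 21, 25, 26), so p = 8/39 ≈ 0.205128.
d = −(3/4) ln(1 − 4p/3) = −0.75 ln(1 − 0.273504) = −0.75 ln(0.726496)
  = −0.75 × (-0.319522) = 0.239642 substitutions/site.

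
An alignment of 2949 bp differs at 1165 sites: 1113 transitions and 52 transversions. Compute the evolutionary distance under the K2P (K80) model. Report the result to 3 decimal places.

0.749

P = 1113/2949 ≈ 0.377416 and Q = 52/2949 ≈ 0.017633.
Under the Kimura two-parameter model, d = −½ ln(1 − 2P − Q) − ¼ ln(1 − 2Q).
1 − 2P − Q = 0.227535, giving −½ ln(0.227535) = 0.740226.
1 − 2Q = 0.964734, giving −¼ ln(0.964734) = 0.008976.
d = 0.740226 + 0.008976 = 0.749202.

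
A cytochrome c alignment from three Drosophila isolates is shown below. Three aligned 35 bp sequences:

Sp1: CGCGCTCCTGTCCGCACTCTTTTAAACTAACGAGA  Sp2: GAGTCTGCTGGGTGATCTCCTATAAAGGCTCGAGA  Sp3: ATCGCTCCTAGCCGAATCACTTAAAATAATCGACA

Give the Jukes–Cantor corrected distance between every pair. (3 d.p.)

Sp1–Sp2: 16/35 sites differ → p ≈ 0.457143, d = −0.75 ln(1 − 0.609524) = 0.705292 ≈ 0.705.
Sp1–Sp3: 14/35 sites differ → p = 0.4, d = −0.75 ln(1 − 0.533333) = 0.571605 ≈ 0.572.
Sp2–Sp3: 18/35 sites differ → p ≈ 0.514286, d = −0.75 ln(1 − 0.685715) = 0.868091 ≈ 0.868.

d(Sp1,Sp2) = 0.705, d(Sp1,Sp3) = 0.572, d(Sp2,Sp3) = 0.868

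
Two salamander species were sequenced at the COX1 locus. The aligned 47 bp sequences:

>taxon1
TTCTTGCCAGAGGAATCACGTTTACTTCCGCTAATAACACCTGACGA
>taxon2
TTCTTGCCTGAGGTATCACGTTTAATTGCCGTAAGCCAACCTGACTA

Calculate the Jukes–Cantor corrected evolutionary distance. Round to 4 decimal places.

The sequences differ at 11 of 47 sites, so p = 11/47 ≈ 0.234043.
d = −(3/4) ln(1 − 4p/3) = −0.75 ln(1 − 0.312057) = −0.75 ln(0.687943)
  = −0.75 × (-0.374049) = 0.280537 substitutions/site.

0.2805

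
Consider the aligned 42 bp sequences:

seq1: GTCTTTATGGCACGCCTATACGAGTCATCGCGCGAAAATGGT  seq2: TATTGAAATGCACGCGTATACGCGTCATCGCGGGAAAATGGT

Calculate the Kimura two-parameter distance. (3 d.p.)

0.292

Of 42 sites, 1 differences are transitions and 9 are transversions, so P = 1/42 ≈ 0.02381 and Q = 9/42 ≈ 0.214286.
Under the Kimura two-parameter model, d = −½ ln(1 − 2P − Q) − ¼ ln(1 − 2Q).
1 − 2P − Q = 0.738094, giving −½ ln(0.738094) = 0.151842.
1 − 2Q = 0.571428, giving −¼ ln(0.571428) = 0.139904.
d = 0.151842 + 0.139904 = 0.291746.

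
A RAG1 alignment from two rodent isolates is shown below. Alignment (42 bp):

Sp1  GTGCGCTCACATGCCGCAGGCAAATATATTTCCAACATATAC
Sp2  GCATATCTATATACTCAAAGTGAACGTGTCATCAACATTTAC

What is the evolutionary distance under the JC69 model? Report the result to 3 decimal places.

0.899

The sequences differ at 22 of 42 sites, so p = 22/42 ≈ 0.52381.
d = −(3/4) ln(1 − 4p/3) = −0.75 ln(1 − 0.698413) = −0.75 ln(0.301587)
  = −0.75 × (-1.198697) = 0.899023 substitutions/site.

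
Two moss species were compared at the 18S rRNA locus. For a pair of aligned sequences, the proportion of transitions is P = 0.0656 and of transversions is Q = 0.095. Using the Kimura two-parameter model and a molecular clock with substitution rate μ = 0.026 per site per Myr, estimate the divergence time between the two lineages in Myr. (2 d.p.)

3.48

Under the Kimura two-parameter model, d = −½ ln(1 − 2P − Q) − ¼ ln(1 − 2Q).
1 − 2P − Q = 0.7738, giving −½ ln(0.7738) = 0.128221.
1 − 2Q = 0.81, giving −¼ ln(0.81) = 0.052680.
d = 0.128221 + 0.052680 = 0.180901.
Under a molecular clock d = 2μt, so t = d/(2μ) = 0.180901 / (2 × 0.026) = 3.48 Myr.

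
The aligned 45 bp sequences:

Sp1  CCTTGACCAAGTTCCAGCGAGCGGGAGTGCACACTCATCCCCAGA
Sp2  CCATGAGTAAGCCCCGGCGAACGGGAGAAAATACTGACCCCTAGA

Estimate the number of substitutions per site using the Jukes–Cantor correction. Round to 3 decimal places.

0.402

The sequences differ at 14 of 45 sites, so p = 14/45 ≈ 0.311111.
d = −(3/4) ln(1 − 4p/3) = −0.75 ln(1 − 0.414815) = −0.75 ln(0.585185)
  = −0.75 × (-0.535827) = 0.401870 substitutions/site.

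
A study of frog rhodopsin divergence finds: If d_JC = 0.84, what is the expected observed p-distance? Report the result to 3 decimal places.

p = (3/4)(1 − e^(−4d/3)) = 0.75 × (1 − e^(-1.12)) = 0.75 × (1 − 0.326280) = 0.505290.

0.505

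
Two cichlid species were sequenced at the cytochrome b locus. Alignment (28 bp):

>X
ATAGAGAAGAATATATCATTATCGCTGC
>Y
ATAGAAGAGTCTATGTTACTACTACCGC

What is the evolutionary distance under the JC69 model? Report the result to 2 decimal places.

0.56

The sequences differ at 11 of 28 sites, so p = 11/28 ≈ 0.392857.
d = −(3/4) ln(1 − 4p/3) = −0.75 ln(1 − 0.523809) = −0.75 ln(0.476191)
  = −0.75 × (-0.741936) = 0.556452 substitutions/site.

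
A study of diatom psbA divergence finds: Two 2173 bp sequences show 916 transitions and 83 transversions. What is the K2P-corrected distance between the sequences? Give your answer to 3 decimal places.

1.085

P = 916/2173 ≈ 0.421537 and Q = 83/2173 ≈ 0.038196.
Under the Kimura two-parameter model, d = −½ ln(1 − 2P − Q) − ¼ ln(1 − 2Q).
1 − 2P − Q = 0.11873, giving −½ ln(0.11873) = 1.065452.
1 − 2Q = 0.923608, giving −¼ ln(0.923608) = 0.019867.
d = 1.065452 + 0.019867 = 1.085319.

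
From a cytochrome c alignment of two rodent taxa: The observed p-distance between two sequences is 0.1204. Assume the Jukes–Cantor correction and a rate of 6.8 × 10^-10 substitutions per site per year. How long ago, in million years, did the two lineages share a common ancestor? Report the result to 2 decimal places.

d = −(3/4) ln(1 − 4p/3) = −0.75 ln(1 − 0.160533) = −0.75 ln(0.839467)
  = −0.75 × (-0.174988) = 0.131241 substitutions/site.
Under a molecular clock d = 2μt, so t = d/(2μ) = 0.131241 / (2 × 6.8 × 10^-10) = 96.50 million years.

96.50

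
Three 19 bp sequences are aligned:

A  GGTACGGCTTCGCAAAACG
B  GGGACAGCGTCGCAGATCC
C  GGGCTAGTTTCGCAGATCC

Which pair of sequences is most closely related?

B and C

A–B: 6/19 differ, p = 0.316, d = 0.410.
A–C: 8/19 differ, p = 0.421, d = 0.618.
B–C: 4/19 differ, p = 0.211, d = 0.247.
The smallest distance is between B and C.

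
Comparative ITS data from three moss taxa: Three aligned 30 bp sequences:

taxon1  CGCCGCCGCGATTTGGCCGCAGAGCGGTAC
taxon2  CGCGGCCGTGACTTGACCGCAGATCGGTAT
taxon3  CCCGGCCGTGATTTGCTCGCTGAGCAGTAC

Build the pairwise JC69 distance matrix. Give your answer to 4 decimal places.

d(taxon1,taxon2) = 0.2326, d(taxon1,taxon3) = 0.2795, d(taxon2,taxon3) = 0.3295

taxon1–taxon2: 6/30 sites differ → p = 0.2, d = −0.75 ln(1 − 0.266667) = 0.232617 ≈ 0.2326.
taxon1–taxon3: 7/30 sites differ → p ≈ 0.233333, d = −0.75 ln(1 − 0.311111) = 0.279506 ≈ 0.2795.
taxon2–taxon3: 8/30 sites differ → p ≈ 0.266667, d = −0.75 ln(1 − 0.355556) = 0.329526 ≈ 0.3295.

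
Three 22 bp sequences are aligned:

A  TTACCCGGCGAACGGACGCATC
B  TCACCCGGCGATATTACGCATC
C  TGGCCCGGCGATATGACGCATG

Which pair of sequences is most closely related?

B and C

A–B: 5/22 differ, p = 0.227, d = 0.271.
A–C: 6/22 differ, p = 0.273, d = 0.339.
B–C: 4/22 differ, p = 0.182, d = 0.208.
The smallest distance is between B and C.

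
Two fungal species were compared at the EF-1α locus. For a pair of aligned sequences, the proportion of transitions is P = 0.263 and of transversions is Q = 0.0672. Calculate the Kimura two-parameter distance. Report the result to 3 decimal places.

Under the Kimura two-parameter model, d = −½ ln(1 − 2P − Q) − ¼ ln(1 − 2Q).
1 − 2P − Q = 0.4068, giving −½ ln(0.4068) = 0.449717.
1 − 2Q = 0.8656, giving −¼ ln(0.8656) = 0.036083.
d = 0.449717 + 0.036083 = 0.485800.

0.486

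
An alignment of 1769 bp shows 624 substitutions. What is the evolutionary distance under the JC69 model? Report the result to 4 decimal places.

0.4766

p = 624/1769 ≈ 0.352742.
d = −(3/4) ln(1 − 4p/3) = −0.75 ln(1 − 0.470323) = −0.75 ln(0.529677)
  = −0.75 × (-0.635488) = 0.476616 substitutions/site.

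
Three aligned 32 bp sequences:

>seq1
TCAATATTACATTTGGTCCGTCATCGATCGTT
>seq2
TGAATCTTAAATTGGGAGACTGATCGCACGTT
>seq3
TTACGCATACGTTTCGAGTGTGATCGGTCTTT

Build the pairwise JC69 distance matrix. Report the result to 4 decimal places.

seq1–seq2: 11/32 sites differ → p = 0.34375, d = −0.75 ln(1 − 0.458333) = 0.459828 ≈ 0.4598.
seq1–seq3: 13/32 sites differ → p = 0.40625, d = −0.75 ln(1 − 0.541667) = 0.585119 ≈ 0.5851.
seq2–seq3: 13/32 sites differ → p = 0.40625, d = −0.75 ln(1 − 0.541667) = 0.585119 ≈ 0.5851.

d(seq1,seq2) = 0.4598, d(seq1,seq3) = 0.5851, d(seq2,seq3) = 0.5851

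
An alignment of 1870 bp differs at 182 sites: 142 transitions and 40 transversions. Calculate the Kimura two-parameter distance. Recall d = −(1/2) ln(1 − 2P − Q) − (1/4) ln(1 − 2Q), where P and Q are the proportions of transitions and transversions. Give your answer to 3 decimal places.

0.106

P = 142/1870 ≈ 0.075936 and Q = 40/1870 ≈ 0.02139.
Under the Kimura two-parameter model, d = −½ ln(1 − 2P − Q) − ¼ ln(1 − 2Q).
1 − 2P − Q = 0.826738, giving −½ ln(0.826738) = 0.095134.
1 − 2Q = 0.95722, giving −¼ ln(0.95722) = 0.010931.
d = 0.095134 + 0.010931 = 0.106065.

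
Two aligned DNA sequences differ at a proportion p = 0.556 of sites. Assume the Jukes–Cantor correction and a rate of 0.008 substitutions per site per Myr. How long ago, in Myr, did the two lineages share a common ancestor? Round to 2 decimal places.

63.39

d = −(3/4) ln(1 − 4p/3) = −0.75 ln(1 − 0.741333) = −0.75 ln(0.258667)
  = −0.75 × (-1.352214) = 1.014161 substitutions/site.
Under a molecular clock d = 2μt, so t = d/(2μ) = 1.014161 / (2 × 0.008) = 63.39 Myr.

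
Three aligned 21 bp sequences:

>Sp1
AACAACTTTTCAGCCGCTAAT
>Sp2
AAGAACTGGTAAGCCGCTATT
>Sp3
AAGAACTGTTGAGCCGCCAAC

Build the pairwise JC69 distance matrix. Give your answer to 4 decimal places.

Sp1–Sp2: 5/21 sites differ → p ≈ 0.238095, d = −0.75 ln(1 − 0.31746) = 0.286451 ≈ 0.2865.
Sp1–Sp3: 5/21 sites differ → p ≈ 0.238095, d = −0.75 ln(1 − 0.31746) = 0.286451 ≈ 0.2865.
Sp2–Sp3: 5/21 sites differ → p ≈ 0.238095, d = −0.75 ln(1 − 0.31746) = 0.286451 ≈ 0.2865.

d(Sp1,Sp2) = 0.2865, d(Sp1,Sp3) = 0.2865, d(Sp2,Sp3) = 0.2865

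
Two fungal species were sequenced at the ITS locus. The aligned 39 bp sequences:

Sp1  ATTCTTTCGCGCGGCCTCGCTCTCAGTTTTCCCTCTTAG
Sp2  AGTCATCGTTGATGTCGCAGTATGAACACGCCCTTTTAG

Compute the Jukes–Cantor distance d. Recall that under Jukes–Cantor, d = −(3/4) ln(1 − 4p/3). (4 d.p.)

The sequences differ at 20 of 39 sites, so p = 20/39 ≈ 0.512821.
d = −(3/4) ln(1 − 4p/3) = −0.75 ln(1 − 0.683761) = −0.75 ln(0.316239)
  = −0.75 × (-1.151257) = 0.863443 substitutions/site.

0.8634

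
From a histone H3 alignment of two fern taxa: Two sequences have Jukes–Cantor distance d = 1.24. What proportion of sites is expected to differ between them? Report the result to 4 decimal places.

p = (3/4)(1 − e^(−4d/3)) = 0.75 × (1 − e^(-1.653333)) = 0.75 × (1 − 0.191411) = 0.606442.

0.6064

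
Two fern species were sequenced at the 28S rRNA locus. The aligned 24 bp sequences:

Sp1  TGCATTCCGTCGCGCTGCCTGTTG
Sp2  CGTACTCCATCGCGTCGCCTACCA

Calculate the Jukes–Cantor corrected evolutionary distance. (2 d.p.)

0.61

The sequences differ at 10 of 24 sites (1, 3, 5, 9, 15, 16, 21, 22, 23, 24), so p = 10/24 ≈ 0.416667.
d = −(3/4) ln(1 − 4p/3) = −0.75 ln(1 − 0.555556) = −0.75 ln(0.444444)
  = −0.75 × (-0.810931) = 0.608198 substitutions/site.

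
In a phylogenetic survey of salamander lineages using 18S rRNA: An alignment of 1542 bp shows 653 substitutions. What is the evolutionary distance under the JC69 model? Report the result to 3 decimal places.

0.624

p = 653/1542 ≈ 0.423476.
d = −(3/4) ln(1 − 4p/3) = −0.75 ln(1 − 0.564635) = −0.75 ln(0.435365)
  = −0.75 × (-0.831571) = 0.623678 substitutions/site.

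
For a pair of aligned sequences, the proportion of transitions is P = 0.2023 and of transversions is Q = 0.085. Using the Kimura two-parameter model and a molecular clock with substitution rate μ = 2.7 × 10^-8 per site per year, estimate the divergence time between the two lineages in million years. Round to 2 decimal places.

Under the Kimura two-parameter model, d = −½ ln(1 − 2P − Q) − ¼ ln(1 − 2Q).
1 − 2P − Q = 0.5104, giving −½ ln(0.5104) = 0.336280.
1 − 2Q = 0.83, giving −¼ ln(0.83) = 0.046582.
d = 0.336280 + 0.046582 = 0.382862.
Under a molecular clock d = 2μt, so t = d/(2μ) = 0.382862 / (2 × 2.7 × 10^-8) = 7.09 million years.

7.09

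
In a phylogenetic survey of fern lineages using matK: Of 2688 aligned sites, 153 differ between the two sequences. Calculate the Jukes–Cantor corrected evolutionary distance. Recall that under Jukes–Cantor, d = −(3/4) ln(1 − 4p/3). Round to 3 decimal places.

0.059

p = 153/2688 ≈ 0.05692.
d = −(3/4) ln(1 − 4p/3) = −0.75 ln(1 − 0.075893) = −0.75 ln(0.924107)
  = −0.75 × (-0.078927) = 0.059195 substitutions/site.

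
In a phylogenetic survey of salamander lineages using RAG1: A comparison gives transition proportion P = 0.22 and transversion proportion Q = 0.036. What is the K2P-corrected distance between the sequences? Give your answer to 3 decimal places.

0.342

Under the Kimura two-parameter model, d = −½ ln(1 − 2P − Q) − ¼ ln(1 − 2Q).
1 − 2P − Q = 0.524, giving −½ ln(0.524) = 0.323132.
1 − 2Q = 0.928, giving −¼ ln(0.928) = 0.018681.
d = 0.323132 + 0.018681 = 0.341813.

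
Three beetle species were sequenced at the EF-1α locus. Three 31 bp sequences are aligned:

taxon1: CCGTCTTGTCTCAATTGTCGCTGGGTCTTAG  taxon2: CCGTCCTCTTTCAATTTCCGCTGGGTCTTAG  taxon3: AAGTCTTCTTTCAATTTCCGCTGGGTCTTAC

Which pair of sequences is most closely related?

taxon2 and taxon3

taxon1–taxon2: 5/31 differ, p = 0.161, d = 0.182.
taxon1–taxon3: 7/31 differ, p = 0.226, d = 0.269.
taxon2–taxon3: 4/31 differ, p = 0.129, d = 0.142.
The smallest distance is between taxon2 and taxon3.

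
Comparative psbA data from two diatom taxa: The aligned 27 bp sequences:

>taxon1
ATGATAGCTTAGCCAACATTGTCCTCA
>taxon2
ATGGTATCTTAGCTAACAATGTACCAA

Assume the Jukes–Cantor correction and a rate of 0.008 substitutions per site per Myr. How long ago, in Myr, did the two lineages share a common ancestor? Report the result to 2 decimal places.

19.88

The sequences differ at 7 of 27 sites (4, 7, 14, 19, 23, 25, 26), so p = 7/27 ≈ 0.259259.
d = −(3/4) ln(1 − 4p/3) = −0.75 ln(1 − 0.345679) = −0.75 ln(0.654321)
  = −0.75 × (-0.424157) = 0.318118 substitutions/site.
Under a molecular clock d = 2μt, so t = d/(2μ) = 0.318118 / (2 × 0.008) = 19.88 Myr.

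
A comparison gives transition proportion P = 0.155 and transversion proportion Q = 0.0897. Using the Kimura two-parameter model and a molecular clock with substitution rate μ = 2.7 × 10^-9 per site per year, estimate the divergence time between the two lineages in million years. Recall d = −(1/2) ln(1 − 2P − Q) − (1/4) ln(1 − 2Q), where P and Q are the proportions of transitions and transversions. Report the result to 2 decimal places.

56.41

Under the Kimura two-parameter model, d = −½ ln(1 − 2P − Q) − ¼ ln(1 − 2Q).
1 − 2P − Q = 0.6003, giving −½ ln(0.6003) = 0.255163.
1 − 2Q = 0.8206, giving −¼ ln(0.8206) = 0.049430.
d = 0.255163 + 0.049430 = 0.304593.
Under a molecular clock d = 2μt, so t = d/(2μ) = 0.304593 / (2 × 2.7 × 10^-9) = 56.41 million years.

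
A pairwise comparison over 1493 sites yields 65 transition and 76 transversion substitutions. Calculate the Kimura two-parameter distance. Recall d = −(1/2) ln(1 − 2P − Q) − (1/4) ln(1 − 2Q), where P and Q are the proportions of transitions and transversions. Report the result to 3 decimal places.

P = 65/1493 ≈ 0.043537 and Q = 76/1493 ≈ 0.050904.
Under the Kimura two-parameter model, d = −½ ln(1 − 2P − Q) − ¼ ln(1 − 2Q).
1 − 2P − Q = 0.862022, giving −½ ln(0.862022) = 0.074237.
1 − 2Q = 0.898192, giving −¼ ln(0.898192) = 0.026843.
d = 0.074237 + 0.026843 = 0.101080.

0.101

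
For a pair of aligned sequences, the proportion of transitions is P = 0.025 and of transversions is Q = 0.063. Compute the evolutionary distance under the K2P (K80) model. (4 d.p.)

0.0936

Under the Kimura two-parameter model, d = −½ ln(1 − 2P − Q) − ¼ ln(1 − 2Q).
1 − 2P − Q = 0.887, giving −½ ln(0.887) = 0.059955.
1 − 2Q = 0.874, giving −¼ ln(0.874) = 0.033669.
d = 0.059955 + 0.033669 = 0.093624.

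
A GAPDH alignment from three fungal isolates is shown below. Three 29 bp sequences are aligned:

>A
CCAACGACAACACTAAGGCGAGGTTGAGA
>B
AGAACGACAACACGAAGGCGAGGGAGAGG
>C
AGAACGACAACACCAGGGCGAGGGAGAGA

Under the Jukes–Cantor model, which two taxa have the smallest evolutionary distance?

B and C

A–B: 6/29 differ, p = 0.207, d = 0.242.
A–C: 6/29 differ, p = 0.207, d = 0.242.
B–C: 3/29 differ, p = 0.103, d = 0.111.
The smallest distance is between B and C.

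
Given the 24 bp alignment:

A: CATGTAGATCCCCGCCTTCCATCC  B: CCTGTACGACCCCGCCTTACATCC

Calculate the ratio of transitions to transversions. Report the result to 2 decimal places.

Transitions are A↔G and C↔T; transversions are all other mismatches.
Transitions: 1. Transversions: 4.
R = 1/4 = 0.25.

0.25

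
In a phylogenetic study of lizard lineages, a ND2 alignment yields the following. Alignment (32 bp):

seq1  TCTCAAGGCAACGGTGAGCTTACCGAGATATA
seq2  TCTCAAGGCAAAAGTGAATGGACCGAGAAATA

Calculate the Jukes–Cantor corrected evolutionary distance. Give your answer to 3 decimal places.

0.259

The sequences differ at 7 of 32 sites (12, 13, 18, 19, 20, 21, 29), so p = 7/32 = 0.21875.
d = −(3/4) ln(1 − 4p/3) = −0.75 ln(1 − 0.291667) = −0.75 ln(0.708333)
  = −0.75 × (-0.344841) = 0.258631 substitutions/site.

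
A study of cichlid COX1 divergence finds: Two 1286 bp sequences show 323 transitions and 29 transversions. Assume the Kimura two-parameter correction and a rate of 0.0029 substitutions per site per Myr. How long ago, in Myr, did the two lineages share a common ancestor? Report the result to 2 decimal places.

P = 323/1286 ≈ 0.251166 and Q = 29/1286 ≈ 0.022551.
Under the Kimura two-parameter model, d = −½ ln(1 − 2P − Q) − ¼ ln(1 − 2Q).
1 − 2P − Q = 0.475117, giving −½ ln(0.475117) = 0.372097.
1 − 2Q = 0.954898, giving −¼ ln(0.954898) = 0.011538.
d = 0.372097 + 0.011538 = 0.383635.
Under a molecular clock d = 2μt, so t = d/(2μ) = 0.383635 / (2 × 0.0029) = 66.14 Myr.

66.14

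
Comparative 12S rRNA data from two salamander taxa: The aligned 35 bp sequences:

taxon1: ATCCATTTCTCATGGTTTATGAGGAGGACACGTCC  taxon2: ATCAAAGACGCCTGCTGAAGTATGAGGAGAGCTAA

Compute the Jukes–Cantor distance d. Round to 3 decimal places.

The sequences differ at 17 of 35 sites, so p = 17/35 ≈ 0.485714.
d = −(3/4) ln(1 − 4p/3) = −0.75 ln(1 − 0.647619) = −0.75 ln(0.352381)
  = −0.75 × (-1.043042) = 0.782282 substitutions/site.

0.782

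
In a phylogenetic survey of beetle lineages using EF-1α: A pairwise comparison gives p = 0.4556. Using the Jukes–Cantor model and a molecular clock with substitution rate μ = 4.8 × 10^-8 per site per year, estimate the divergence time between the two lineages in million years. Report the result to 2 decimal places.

7.31

d = −(3/4) ln(1 − 4p/3) = −0.75 ln(1 − 0.607467) = −0.75 ln(0.392533)
  = −0.75 × (-0.935135) = 0.701351 substitutions/site.
Under a molecular clock d = 2μt, so t = d/(2μ) = 0.701351 / (2 × 4.8 × 10^-8) = 7.31 million years.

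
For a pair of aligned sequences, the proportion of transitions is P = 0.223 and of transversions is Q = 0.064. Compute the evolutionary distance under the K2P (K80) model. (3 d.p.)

Under the Kimura two-parameter model, d = −½ ln(1 − 2P − Q) − ¼ ln(1 − 2Q).
1 − 2P − Q = 0.49, giving −½ ln(0.49) = 0.356675.
1 − 2Q = 0.872, giving −¼ ln(0.872) = 0.034241.
d = 0.356675 + 0.034241 = 0.390916.

0.391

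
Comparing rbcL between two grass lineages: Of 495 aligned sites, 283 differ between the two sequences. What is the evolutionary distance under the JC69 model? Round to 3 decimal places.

1.078

p = 283/495 ≈ 0.571717.
d = −(3/4) ln(1 − 4p/3) = −0.75 ln(1 − 0.762289) = −0.75 ln(0.237711)
  = −0.75 × (-1.436700) = 1.077525 substitutions/site.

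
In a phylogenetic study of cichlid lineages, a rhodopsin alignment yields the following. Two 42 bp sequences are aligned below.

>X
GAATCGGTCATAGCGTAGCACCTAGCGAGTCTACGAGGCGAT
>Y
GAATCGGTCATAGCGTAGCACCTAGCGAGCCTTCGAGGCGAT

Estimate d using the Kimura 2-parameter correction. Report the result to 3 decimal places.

0.049

Of 42 sites, 1 differences are transitions and 1 are transversions, so P = 1/42 ≈ 0.02381 and Q = 1/42 ≈ 0.02381.
Under the Kimura two-parameter model, d = −½ ln(1 − 2P − Q) − ¼ ln(1 − 2Q).
1 − 2P − Q = 0.92857, giving −½ ln(0.92857) = 0.037055.
1 − 2Q = 0.95238, giving −¼ ln(0.95238) = 0.012198.
d = 0.037055 + 0.012198 = 0.049253.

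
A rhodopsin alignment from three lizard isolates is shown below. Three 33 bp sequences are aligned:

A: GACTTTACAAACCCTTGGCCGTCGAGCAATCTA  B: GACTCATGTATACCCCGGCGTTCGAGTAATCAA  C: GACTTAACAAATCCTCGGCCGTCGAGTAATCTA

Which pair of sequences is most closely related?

A and C

A–B: 13/33 differ, p = 0.394, d = 0.559.
A–C: 4/33 differ, p = 0.121, d = 0.132.
B–C: 10/33 differ, p = 0.303, d = 0.388.
The smallest distance is between A and C.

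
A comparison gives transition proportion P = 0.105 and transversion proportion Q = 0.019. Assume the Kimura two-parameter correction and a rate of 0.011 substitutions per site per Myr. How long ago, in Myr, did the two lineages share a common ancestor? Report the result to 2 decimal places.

Under the Kimura two-parameter model, d = −½ ln(1 − 2P − Q) − ¼ ln(1 − 2Q).
1 − 2P − Q = 0.771, giving −½ ln(0.771) = 0.130033.
1 − 2Q = 0.962, giving −¼ ln(0.962) = 0.009685.
d = 0.130033 + 0.009685 = 0.139718.
Under a molecular clock d = 2μt, so t = d/(2μ) = 0.139718 / (2 × 0.011) = 6.35 Myr.

6.35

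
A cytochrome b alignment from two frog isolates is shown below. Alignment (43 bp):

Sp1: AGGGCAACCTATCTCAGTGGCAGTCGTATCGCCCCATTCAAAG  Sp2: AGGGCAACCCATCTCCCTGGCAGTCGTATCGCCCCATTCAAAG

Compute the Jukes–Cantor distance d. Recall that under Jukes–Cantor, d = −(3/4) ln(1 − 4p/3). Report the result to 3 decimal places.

The sequences differ at 3 of 43 sites (10, 16, 17), so p = 3/43 ≈ 0.069767.
d = −(3/4) ln(1 − 4p/3) = −0.75 ln(1 − 0.093023) = −0.75 ln(0.906977)
  = −0.75 × (-0.097638) = 0.073229 substitutions/site.

0.073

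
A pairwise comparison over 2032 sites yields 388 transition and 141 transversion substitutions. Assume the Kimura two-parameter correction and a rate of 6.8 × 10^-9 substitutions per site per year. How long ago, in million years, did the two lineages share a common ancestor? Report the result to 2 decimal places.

P = 388/2032 ≈ 0.190945 and Q = 141/2032 ≈ 0.06939.
Under the Kimura two-parameter model, d = −½ ln(1 − 2P − Q) − ¼ ln(1 − 2Q).
1 − 2P − Q = 0.54872, giving −½ ln(0.54872) = 0.300083.
1 − 2Q = 0.86122, giving −¼ ln(0.86122) = 0.037351.
d = 0.300083 + 0.037351 = 0.337434.
Under a molecular clock d = 2μt, so t = d/(2μ) = 0.337434 / (2 × 6.8 × 10^-9) = 24.81 million years.

24.81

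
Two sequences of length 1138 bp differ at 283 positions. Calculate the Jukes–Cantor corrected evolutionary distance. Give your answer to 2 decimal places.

0.30

p = 283/1138 ≈ 0.248682.
d = −(3/4) ln(1 − 4p/3) = −0.75 ln(1 − 0.331576) = −0.75 ln(0.668424)
  = −0.75 × (-0.402833) = 0.302125 substitutions/site.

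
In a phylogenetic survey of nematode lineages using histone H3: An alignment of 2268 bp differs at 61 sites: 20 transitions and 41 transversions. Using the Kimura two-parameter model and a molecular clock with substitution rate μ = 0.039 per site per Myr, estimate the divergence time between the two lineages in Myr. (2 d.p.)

0.35

P = 20/2268 ≈ 0.008818 and Q = 41/2268 ≈ 0.018078.
Under the Kimura two-parameter model, d = −½ ln(1 − 2P − Q) − ¼ ln(1 − 2Q).
1 − 2P − Q = 0.964286, giving −½ ln(0.964286) = 0.018184.
1 − 2Q = 0.963844, giving −¼ ln(0.963844) = 0.009206.
d = 0.018184 + 0.009206 = 0.027390.
Under a molecular clock d = 2μt, so t = d/(2μ) = 0.027390 / (2 × 0.039) = 0.35 Myr.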